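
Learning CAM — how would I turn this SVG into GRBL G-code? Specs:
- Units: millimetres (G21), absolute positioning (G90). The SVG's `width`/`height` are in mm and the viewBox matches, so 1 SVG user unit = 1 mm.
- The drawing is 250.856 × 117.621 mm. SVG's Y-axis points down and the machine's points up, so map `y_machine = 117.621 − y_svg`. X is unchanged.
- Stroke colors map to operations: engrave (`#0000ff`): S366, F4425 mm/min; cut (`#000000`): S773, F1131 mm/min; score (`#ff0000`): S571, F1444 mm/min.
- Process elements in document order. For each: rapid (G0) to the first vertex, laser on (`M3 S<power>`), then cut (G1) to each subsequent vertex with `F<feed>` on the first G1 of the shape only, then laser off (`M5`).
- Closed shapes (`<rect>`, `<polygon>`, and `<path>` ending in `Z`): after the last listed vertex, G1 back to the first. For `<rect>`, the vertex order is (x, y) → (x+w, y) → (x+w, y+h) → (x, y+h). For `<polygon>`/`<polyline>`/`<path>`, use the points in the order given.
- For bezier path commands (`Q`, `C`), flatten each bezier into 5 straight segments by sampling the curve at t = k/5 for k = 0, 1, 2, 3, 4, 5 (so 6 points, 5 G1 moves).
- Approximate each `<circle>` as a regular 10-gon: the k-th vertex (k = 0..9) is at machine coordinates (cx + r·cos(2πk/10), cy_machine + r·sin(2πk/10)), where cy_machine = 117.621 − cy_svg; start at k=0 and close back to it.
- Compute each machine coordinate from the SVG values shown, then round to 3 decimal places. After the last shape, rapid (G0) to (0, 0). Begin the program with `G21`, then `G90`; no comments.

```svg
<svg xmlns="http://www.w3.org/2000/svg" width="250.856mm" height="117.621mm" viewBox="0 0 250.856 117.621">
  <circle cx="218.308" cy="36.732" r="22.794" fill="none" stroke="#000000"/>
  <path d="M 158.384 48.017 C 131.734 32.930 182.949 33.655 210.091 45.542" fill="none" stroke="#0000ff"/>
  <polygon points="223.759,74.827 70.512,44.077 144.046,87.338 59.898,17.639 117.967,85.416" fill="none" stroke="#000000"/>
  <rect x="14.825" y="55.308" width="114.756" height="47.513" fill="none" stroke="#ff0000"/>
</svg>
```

Since the viewBox matches the mm dimensions, user units are millimetres directly. The only transform is the Y-flip y_m = 117.621 − y_svg.

Shape 1 is a circle drawn with `<circle>`. Its stroke #000000 means cut at S773, F1131. After flipping Y the toolpath is (241.102,80.889) → (236.749,94.287) → (225.352,102.567) → (211.264,102.567) → (199.867,94.287) → (195.514,80.889) → (199.867,67.491) → (211.264,59.211) → (225.352,59.211) → (236.749,67.491) → (241.102,80.889), returning to the start.

Shape 2 is a cubic bezier drawn with `<path>`. Its stroke #0000ff means engrave at S366, F4425. After flipping Y the toolpath is (158.384,69.604) → (150.922,76.796) → (157.255,80.416) → (172.490,80.688) → (191.733,77.835) → (210.091,72.079).

Shape 3 is a closed polygon drawn with `<polygon>`. Its stroke #000000 means cut at S773, F1131. After flipping Y the toolpath is (223.759,42.794) → (70.512,73.544) → (144.046,30.283) → (59.898,99.982) → (117.967,32.205) → (223.759,42.794), returning to the start.

Shape 4 is a rectangle drawn with `<rect>`. Its stroke #ff0000 means score at S571, F1444. After flipping Y the toolpath is (14.825,62.313) → (129.581,62.313) → (129.581,14.800) → (14.825,14.800) → (14.825,62.313), returning to the start.

G21
G90
G0 X241.102 Y80.889
M3 S773
G1 X236.749 Y94.287 F1131
G1 X225.352 Y102.567
G1 X211.264 Y102.567
G1 X199.867 Y94.287
G1 X195.514 Y80.889
G1 X199.867 Y67.491
G1 X211.264 Y59.211
G1 X225.352 Y59.211
G1 X236.749 Y67.491
G1 X241.102 Y80.889
M5
G0 X158.384 Y69.604
M3 S366
G1 X150.922 Y76.796 F4425
G1 X157.255 Y80.416
G1 X172.490 Y80.688
G1 X191.733 Y77.835
G1 X210.091 Y72.079
M5
G0 X223.759 Y42.794
M3 S773
G1 X70.512 Y73.544 F1131
G1 X144.046 Y30.283
G1 X59.898 Y99.982
G1 X117.967 Y32.205
G1 X223.759 Y42.794
M5
G0 X14.825 Y62.313
M3 S571
G1 X129.581 Y62.313 F1444
G1 X129.581 Y14.800
G1 X14.825 Y14.800
G1 X14.825 Y62.313
M5
G0 X0.000 Y0.000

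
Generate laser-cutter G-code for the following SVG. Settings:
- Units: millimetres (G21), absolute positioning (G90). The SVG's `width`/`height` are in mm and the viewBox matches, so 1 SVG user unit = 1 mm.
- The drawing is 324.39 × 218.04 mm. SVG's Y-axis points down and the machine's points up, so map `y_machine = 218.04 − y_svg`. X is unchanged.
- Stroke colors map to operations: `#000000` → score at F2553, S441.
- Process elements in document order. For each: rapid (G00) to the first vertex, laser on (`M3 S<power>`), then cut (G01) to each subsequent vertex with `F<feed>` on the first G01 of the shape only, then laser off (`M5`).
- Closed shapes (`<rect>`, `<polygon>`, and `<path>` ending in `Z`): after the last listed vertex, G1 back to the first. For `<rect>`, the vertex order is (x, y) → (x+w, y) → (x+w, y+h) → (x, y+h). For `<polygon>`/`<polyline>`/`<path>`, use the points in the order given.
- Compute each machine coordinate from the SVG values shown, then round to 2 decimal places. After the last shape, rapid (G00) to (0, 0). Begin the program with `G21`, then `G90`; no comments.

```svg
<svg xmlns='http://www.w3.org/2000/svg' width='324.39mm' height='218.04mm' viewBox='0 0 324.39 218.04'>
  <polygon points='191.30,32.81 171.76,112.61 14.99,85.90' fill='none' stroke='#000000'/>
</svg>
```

viewBox `0 0 324.39 218.04` with mm width/height → 1 unit = 1 mm. Flip: y_m = 218.04 − y_svg.

**Shape 1** — `<polygon>` closed polygon, stroke `#000000` → score (S441, F2553). Machine vertices: (191.30,185.23) → (171.76,105.43) → (14.99,132.14) → (191.30,185.23). Closed: final G1 returns to the first vertex.

G21
G90
G00 X191.30 Y185.23
M3 S441
G01 X171.76 Y105.43 F2553
G01 X14.99 Y132.14
G01 X191.30 Y185.23
M5
G00 X0.00 Y0.00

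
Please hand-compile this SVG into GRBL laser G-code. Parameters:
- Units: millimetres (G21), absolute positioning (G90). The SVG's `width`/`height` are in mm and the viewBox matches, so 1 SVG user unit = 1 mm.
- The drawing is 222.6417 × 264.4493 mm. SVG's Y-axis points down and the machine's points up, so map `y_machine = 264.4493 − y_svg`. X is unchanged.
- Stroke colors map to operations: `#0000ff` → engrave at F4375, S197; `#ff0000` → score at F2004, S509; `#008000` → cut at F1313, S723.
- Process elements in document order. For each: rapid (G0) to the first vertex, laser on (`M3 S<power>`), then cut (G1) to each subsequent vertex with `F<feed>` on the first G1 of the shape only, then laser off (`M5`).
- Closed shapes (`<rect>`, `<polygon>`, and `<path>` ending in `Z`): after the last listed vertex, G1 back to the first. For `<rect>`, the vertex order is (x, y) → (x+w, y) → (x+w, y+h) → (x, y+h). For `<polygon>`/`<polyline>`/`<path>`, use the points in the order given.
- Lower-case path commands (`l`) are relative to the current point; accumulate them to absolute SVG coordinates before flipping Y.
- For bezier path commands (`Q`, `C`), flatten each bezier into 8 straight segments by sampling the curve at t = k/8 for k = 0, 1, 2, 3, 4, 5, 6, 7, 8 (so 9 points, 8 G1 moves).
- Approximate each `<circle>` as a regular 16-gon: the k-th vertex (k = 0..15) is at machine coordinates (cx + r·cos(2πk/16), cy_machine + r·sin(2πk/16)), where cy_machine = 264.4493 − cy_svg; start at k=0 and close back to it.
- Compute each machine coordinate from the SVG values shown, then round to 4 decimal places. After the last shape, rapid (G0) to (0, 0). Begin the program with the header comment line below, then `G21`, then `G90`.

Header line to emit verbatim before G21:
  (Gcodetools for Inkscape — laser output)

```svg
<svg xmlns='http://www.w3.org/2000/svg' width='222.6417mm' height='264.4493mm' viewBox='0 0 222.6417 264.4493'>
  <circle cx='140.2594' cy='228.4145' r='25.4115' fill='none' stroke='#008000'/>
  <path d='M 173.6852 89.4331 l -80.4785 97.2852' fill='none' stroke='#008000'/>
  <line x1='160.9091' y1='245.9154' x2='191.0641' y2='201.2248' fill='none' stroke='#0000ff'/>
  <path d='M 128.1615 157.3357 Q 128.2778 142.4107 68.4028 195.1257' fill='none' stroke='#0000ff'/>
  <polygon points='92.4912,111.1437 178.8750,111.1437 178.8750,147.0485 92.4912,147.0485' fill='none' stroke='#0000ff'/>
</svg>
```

(Gcodetools for Inkscape — laser output)
G21
G90
G0 X165.6709 Y36.0348
M3 S723
G1 X163.7366 Y45.7594 F1313
G1 X158.2280 Y54.0034
G1 X149.9840 Y59.5120
G1 X140.2594 Y61.4463
G1 X130.5348 Y59.5120
G1 X122.2908 Y54.0034
G1 X116.7822 Y45.7594
G1 X114.8479 Y36.0348
G1 X116.7822 Y26.3102
G1 X122.2908 Y18.0662
G1 X130.5348 Y12.5576
G1 X140.2594 Y10.6233
G1 X149.9840 Y12.5576
G1 X158.2280 Y18.0662
G1 X163.7366 Y26.3102
G1 X165.6709 Y36.0348
M5
G0 X173.6852 Y175.0162
M3 S723
G1 X93.2067 Y77.7310 F1313
M5
G0 X160.9091 Y18.5339
M3 S197
G1 X191.0641 Y63.2245 F4375
M5
G0 X128.1615 Y107.1136
M3 S197
G1 X127.2532 Y109.7880 F4375
G1 X124.4702 Y110.3486
G1 X119.8124 Y108.7955
G1 X113.2800 Y105.1286
G1 X104.8728 Y99.3480
G1 X94.5908 Y91.4536
G1 X82.4342 Y81.4455
G1 X68.4028 Y69.3236
M5
G0 X92.4912 Y153.3056
M3 S197
G1 X178.8750 Y153.3056 F4375
G1 X178.8750 Y117.4008
G1 X92.4912 Y117.4008
G1 X92.4912 Y153.3056
M5
G0 X0.0000 Y0.0000

viewBox `0 0 222.6417 264.4493` with mm width/height → 1 unit = 1 mm. Flip: y_m = 264.4493 − y_svg.

**Shape 1** — `<circle>` circle, stroke `#008000` → cut (S723, F1313). Machine vertices: (165.6709,36.0348) → (163.7366,45.7594) → (158.2280,54.0034) → (149.9840,59.5120) → (140.2594,61.4463) → (130.5348,59.5120) → (122.2908,54.0034) → (116.7822,45.7594) → (114.8479,36.0348) → (116.7822,26.3102) → (122.2908,18.0662) → (130.5348,12.5576) → (140.2594,10.6233) → (149.9840,12.5576) → (158.2280,18.0662) → (163.7366,26.3102) → (165.6709,36.0348). Closed: final G1 returns to the first vertex.

**Shape 2** — `<path>` line segment, stroke `#008000` → cut (S723, F1313). Machine vertices: (173.6852,175.0162) → (93.2067,77.7310). Open path.

**Shape 3** — `<line>` line segment, stroke `#0000ff` → engrave (S197, F4375). Machine vertices: (160.9091,18.5339) → (191.0641,63.2245). Open path.

**Shape 4** — `<path>` quadratic bezier, stroke `#0000ff` → engrave (S197, F4375). Control points (SVG): P0=(128.1615,157.3357), P1=(128.2778,142.4107), P2=(68.4028,195.1257); sampled at t=k/8. Machine vertices: (128.1615,107.1136) → (127.2532,109.7880) → (124.4702,110.3486) → (119.8124,108.7955) → (113.2800,105.1286) → (104.8728,99.3480) → (94.5908,91.4536) → (82.4342,81.4455) → (68.4028,69.3236). Open path.

**Shape 5** — `<polygon>` rectangle, stroke `#0000ff` → engrave (S197, F4375). Machine vertices: (92.4912,153.3056) → (178.8750,153.3056) → (178.8750,117.4008) → (92.4912,117.4008) → (92.4912,153.3056). Closed: final G1 returns to the first vertex.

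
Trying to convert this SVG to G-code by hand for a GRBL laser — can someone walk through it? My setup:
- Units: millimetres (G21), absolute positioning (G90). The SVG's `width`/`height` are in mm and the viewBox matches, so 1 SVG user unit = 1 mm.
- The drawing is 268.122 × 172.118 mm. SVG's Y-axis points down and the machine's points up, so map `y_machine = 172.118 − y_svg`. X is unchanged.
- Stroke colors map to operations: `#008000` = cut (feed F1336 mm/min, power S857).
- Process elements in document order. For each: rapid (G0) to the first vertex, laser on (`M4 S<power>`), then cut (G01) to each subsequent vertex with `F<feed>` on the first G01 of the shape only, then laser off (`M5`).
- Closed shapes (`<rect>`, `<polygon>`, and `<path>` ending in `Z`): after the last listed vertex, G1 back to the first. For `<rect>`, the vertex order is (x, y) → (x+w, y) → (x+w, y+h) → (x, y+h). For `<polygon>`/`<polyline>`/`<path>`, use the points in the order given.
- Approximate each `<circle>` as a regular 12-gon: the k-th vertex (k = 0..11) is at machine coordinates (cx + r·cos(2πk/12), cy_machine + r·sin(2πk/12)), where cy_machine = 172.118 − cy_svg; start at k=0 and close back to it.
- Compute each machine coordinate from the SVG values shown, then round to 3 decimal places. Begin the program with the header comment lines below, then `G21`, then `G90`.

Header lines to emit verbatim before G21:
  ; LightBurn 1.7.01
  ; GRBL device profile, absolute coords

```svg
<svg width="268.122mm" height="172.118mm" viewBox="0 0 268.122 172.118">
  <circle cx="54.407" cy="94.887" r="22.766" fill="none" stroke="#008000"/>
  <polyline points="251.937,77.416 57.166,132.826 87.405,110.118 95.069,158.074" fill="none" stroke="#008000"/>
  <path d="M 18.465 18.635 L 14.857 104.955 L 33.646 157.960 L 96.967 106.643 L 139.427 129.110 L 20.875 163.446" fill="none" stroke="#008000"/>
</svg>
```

; LightBurn 1.7.01
; GRBL device profile, absolute coords
G21
G90
G0 X77.173 Y77.231
M4 S857
G01 X74.123 Y88.614 F1336
G01 X65.790 Y96.947
G01 X54.407 Y99.997
G01 X43.024 Y96.947
G01 X34.691 Y88.614
G01 X31.641 Y77.231
G01 X34.691 Y65.848
G01 X43.024 Y57.515
G01 X54.407 Y54.465
G01 X65.790 Y57.515
G01 X74.123 Y65.848
G01 X77.173 Y77.231
M5
G0 X251.937 Y94.702
M4 S857
G01 X57.166 Y39.292 F1336
G01 X87.405 Y62.000
G01 X95.069 Y14.044
M5
G0 X18.465 Y153.483
M4 S857
G01 X14.857 Y67.163 F1336
G01 X33.646 Y14.158
G01 X96.967 Y65.475
G01 X139.427 Y43.008
G01 X20.875 Y8.672
M5

1 u = 1 mm; y_m = 172.118 − y.

[1] `<circle>` circle, #008000→cut S857 F1336: (77.173,77.231) → (74.123,88.614) → (65.790,96.947) → (54.407,99.997) → (43.024,96.947) → (34.691,88.614) → (31.641,77.231) → (34.691,65.848) → (43.024,57.515) → (54.407,54.465) → (65.790,57.515) → (74.123,65.848) → (77.173,77.231) (closed)

[2] `<polyline>` open polyline, #008000→cut S857 F1336: (251.937,94.702) → (57.166,39.292) → (87.405,62.000) → (95.069,14.044)

[3] `<path>` open polyline, #008000→cut S857 F1336: (18.465,153.483) → (14.857,67.163) → (33.646,14.158) → (96.967,65.475) → (139.427,43.008) → (20.875,8.672)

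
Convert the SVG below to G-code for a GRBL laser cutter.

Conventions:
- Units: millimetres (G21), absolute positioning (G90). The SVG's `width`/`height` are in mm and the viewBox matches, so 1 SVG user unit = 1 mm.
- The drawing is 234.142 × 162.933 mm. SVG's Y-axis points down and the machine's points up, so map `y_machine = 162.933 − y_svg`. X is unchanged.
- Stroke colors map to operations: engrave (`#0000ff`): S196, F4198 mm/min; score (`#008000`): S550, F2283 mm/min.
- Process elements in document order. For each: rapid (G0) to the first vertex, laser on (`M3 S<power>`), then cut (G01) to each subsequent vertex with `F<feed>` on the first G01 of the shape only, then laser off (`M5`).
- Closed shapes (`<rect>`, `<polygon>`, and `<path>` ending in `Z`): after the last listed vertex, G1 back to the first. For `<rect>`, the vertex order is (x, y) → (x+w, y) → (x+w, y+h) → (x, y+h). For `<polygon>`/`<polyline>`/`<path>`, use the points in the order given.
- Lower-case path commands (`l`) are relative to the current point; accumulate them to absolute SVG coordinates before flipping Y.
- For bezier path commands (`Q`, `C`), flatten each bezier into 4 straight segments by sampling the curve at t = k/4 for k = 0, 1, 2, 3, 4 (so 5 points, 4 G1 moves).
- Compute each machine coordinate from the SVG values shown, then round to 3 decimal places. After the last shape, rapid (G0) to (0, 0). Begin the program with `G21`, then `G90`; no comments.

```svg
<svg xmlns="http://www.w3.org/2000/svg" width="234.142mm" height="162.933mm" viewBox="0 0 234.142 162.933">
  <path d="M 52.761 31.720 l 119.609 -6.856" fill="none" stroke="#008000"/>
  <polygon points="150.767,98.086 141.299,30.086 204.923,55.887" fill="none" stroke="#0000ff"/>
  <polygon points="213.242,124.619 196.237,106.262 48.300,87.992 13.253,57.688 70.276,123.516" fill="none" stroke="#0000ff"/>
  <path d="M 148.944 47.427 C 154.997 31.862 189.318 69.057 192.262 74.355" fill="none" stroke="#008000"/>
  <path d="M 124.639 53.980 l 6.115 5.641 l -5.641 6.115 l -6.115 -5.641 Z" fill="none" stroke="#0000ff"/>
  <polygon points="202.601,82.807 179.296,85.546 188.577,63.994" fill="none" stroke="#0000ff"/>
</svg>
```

viewBox `0 0 234.142 162.933` with mm width/height → 1 unit = 1 mm. Flip: y_m = 162.933 − y_svg.

**Shape 1** — `<path>` line segment, stroke `#008000` → score (S550, F2283). Machine vertices: (52.761,131.213) → (172.370,138.069). Open path.

**Shape 2** — `<polygon>` regular polygon, stroke `#0000ff` → engrave (S196, F4198). Machine vertices: (150.767,64.847) → (141.299,132.847) → (204.923,107.046) → (150.767,64.847). Closed: final G1 returns to the first vertex.

**Shape 3** — `<polygon>` closed polygon, stroke `#0000ff` → engrave (S196, F4198). Machine vertices: (213.242,38.314) → (196.237,56.671) → (48.300,74.941) → (13.253,105.245) → (70.276,39.417) → (213.242,38.314). Closed: final G1 returns to the first vertex.

**Shape 4** — `<path>` cubic bezier, stroke `#008000` → score (S550, F2283). Control points (SVG): P0=(148.944,47.427), P1=(154.997,31.862), P2=(189.318,69.057), P3=(192.262,74.355); sampled at t=k/4. Machine vertices: (148.944,115.506) → (157.852,118.610) → (171.769,109.866) → (185.103,97.209) → (192.262,88.578). Open path.

**Shape 5** — `<path>` regular polygon, stroke `#0000ff` → engrave (S196, F4198). Machine vertices: (124.639,108.953) → (130.754,103.312) → (125.113,97.197) → (118.998,102.838) → (124.639,108.953). Closed: final G1 returns to the first vertex.

**Shape 6** — `<polygon>` regular polygon, stroke `#0000ff` → engrave (S196, F4198). Machine vertices: (202.601,80.126) → (179.296,77.387) → (188.577,98.939) → (202.601,80.126). Closed: final G1 returns to the first vertex.

G21
G90
G0 X52.761 Y131.213
M3 S550
G01 X172.370 Y138.069 F2283
M5
G0 X150.767 Y64.847
M3 S196
G01 X141.299 Y132.847 F4198
G01 X204.923 Y107.046
G01 X150.767 Y64.847
M5
G0 X213.242 Y38.314
M3 S196
G01 X196.237 Y56.671 F4198
G01 X48.300 Y74.941
G01 X13.253 Y105.245
G01 X70.276 Y39.417
G01 X213.242 Y38.314
M5
G0 X148.944 Y115.506
M3 S550
G01 X157.852 Y118.610 F2283
G01 X171.769 Y109.866
G01 X185.103 Y97.209
G01 X192.262 Y88.578
M5
G0 X124.639 Y108.953
M3 S196
G01 X130.754 Y103.312 F4198
G01 X125.113 Y97.197
G01 X118.998 Y102.838
G01 X124.639 Y108.953
M5
G0 X202.601 Y80.126
M3 S196
G01 X179.296 Y77.387 F4198
G01 X188.577 Y98.939
G01 X202.601 Y80.126
M5
G0 X0.000 Y0.000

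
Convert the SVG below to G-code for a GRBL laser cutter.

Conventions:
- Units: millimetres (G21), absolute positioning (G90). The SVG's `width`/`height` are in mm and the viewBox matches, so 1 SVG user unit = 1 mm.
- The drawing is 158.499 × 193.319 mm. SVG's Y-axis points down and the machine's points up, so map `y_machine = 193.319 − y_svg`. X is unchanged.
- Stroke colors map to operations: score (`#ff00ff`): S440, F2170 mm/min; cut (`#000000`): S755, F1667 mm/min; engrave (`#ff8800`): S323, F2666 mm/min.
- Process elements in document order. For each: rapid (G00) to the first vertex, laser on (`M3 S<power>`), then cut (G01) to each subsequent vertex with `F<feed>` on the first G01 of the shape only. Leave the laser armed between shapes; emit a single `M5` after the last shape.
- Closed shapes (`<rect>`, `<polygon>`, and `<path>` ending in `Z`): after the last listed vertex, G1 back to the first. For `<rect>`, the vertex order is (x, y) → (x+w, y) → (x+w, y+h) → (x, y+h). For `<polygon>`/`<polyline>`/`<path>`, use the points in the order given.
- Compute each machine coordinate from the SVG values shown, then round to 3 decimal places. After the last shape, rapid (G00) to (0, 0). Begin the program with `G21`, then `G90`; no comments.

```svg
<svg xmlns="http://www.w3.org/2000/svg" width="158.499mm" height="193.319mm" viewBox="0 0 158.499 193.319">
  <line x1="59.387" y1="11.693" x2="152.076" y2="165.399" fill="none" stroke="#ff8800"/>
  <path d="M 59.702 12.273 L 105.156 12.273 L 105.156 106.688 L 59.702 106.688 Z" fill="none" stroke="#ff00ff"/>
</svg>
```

Since the viewBox matches the mm dimensions, user units are millimetres directly. The only transform is the Y-flip y_m = 193.319 − y_svg.

Shape 1 is a line segment drawn with `<line>`. Its stroke #ff8800 means engrave at S323, F2666. After flipping Y the toolpath is (59.387,181.626) → (152.076,27.920).

Shape 2 is a rectangle drawn with `<path>`. Its stroke #ff00ff means score at S440, F2170. After flipping Y the toolpath is (59.702,181.046) → (105.156,181.046) → (105.156,86.631) → (59.702,86.631) → (59.702,181.046), returning to the start.

G21
G90
G00 X59.387 Y181.626
M3 S323
G01 X152.076 Y27.920 F2666
G00 X59.702 Y181.046
M3 S440
G01 X105.156 Y181.046 F2170
G01 X105.156 Y86.631
G01 X59.702 Y86.631
G01 X59.702 Y181.046
M5
G00 X0.000 Y0.000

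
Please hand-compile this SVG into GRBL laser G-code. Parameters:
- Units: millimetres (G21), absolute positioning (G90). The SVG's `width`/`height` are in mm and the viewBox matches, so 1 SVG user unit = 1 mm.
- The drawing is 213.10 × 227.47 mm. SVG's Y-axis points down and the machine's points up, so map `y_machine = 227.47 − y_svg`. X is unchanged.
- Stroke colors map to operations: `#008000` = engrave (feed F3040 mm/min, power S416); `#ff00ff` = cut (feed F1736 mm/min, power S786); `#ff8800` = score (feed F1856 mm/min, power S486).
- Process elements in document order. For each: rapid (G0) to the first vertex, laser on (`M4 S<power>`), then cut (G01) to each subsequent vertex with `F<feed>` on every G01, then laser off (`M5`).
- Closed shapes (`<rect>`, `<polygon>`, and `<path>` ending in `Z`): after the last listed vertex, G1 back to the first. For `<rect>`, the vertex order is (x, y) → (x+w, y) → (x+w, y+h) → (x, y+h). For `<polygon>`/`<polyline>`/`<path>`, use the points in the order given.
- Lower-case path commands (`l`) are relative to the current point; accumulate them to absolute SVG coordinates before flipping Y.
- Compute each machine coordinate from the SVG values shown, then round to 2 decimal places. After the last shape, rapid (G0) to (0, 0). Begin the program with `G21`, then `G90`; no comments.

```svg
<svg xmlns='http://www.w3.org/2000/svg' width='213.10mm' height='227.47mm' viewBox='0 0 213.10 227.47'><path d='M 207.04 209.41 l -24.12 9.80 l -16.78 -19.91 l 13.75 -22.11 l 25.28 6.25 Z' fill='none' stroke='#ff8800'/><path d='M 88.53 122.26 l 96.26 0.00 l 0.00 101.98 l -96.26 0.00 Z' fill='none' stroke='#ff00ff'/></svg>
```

G21
G90
G0 X207.04 Y18.06
M4 S486
G01 X182.92 Y8.26 F1856
G01 X166.14 Y28.17 F1856
G01 X179.89 Y50.28 F1856
G01 X205.17 Y44.03 F1856
G01 X207.04 Y18.06 F1856
M5
G0 X88.53 Y105.21
M4 S786
G01 X184.79 Y105.21 F1736
G01 X184.79 Y3.23 F1736
G01 X88.53 Y3.23 F1736
G01 X88.53 Y105.21 F1736
M5
G0 X0.00 Y0.00

viewBox `0 0 213.10 227.47` with mm width/height → 1 unit = 1 mm. Flip: y_m = 227.47 − y_svg.

**Shape 1** — `<path>` regular polygon, stroke `#ff8800` → score (S486, F1856). Machine vertices: (207.04,18.06) → (182.92,8.26) → (166.14,28.17) → (179.89,50.28) → (205.17,44.03) → (207.04,18.06). Closed: final G1 returns to the first vertex.

**Shape 2** — `<path>` rectangle, stroke `#ff00ff` → cut (S786, F1736). Machine vertices: (88.53,105.21) → (184.79,105.21) → (184.79,3.23) → (88.53,3.23) → (88.53,105.21). Closed: final G1 returns to the first vertex.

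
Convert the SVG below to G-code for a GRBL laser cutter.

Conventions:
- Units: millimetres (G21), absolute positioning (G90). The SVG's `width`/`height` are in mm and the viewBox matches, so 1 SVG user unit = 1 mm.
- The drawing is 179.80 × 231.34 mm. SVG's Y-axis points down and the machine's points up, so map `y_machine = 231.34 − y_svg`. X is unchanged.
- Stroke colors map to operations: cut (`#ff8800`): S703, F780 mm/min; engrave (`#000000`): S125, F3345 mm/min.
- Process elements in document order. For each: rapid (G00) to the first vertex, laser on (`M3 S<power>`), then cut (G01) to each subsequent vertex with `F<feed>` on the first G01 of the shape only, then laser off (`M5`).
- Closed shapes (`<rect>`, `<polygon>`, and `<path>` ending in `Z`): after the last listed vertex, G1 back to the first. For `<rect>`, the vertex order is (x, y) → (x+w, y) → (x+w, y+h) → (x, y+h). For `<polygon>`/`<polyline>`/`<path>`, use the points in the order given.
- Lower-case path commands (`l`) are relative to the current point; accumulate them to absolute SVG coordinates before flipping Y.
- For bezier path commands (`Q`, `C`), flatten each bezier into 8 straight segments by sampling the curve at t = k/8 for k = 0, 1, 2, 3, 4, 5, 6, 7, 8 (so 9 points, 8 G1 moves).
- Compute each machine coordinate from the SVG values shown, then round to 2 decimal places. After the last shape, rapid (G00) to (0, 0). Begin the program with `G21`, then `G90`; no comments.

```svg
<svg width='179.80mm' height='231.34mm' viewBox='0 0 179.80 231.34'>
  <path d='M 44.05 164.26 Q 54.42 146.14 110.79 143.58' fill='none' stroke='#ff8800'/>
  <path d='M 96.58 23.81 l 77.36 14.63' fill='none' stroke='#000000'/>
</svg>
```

Since the viewBox matches the mm dimensions, user units are millimetres directly. The only transform is the Y-flip y_m = 231.34 − y_svg.

Shape 1 is a quadratic bezier drawn with `<path>`. Its stroke #ff8800 means cut at S703, F780. After flipping Y the toolpath is (44.05,67.08) → (47.36,71.37) → (52.11,75.17) → (58.30,78.48) → (65.92,81.31) → (74.98,83.65) → (85.48,85.51) → (97.42,86.88) → (110.79,87.76).

Shape 2 is a line segment drawn with `<path>`. Its stroke #000000 means engrave at S125, F3345. After flipping Y the toolpath is (96.58,207.53) → (173.94,192.90).

G21
G90
G00 X44.05 Y67.08
M3 S703
G01 X47.36 Y71.37 F780
G01 X52.11 Y75.17
G01 X58.30 Y78.48
G01 X65.92 Y81.31
G01 X74.98 Y83.65
G01 X85.48 Y85.51
G01 X97.42 Y86.88
G01 X110.79 Y87.76
M5
G00 X96.58 Y207.53
M3 S125
G01 X173.94 Y192.90 F3345
M5
G00 X0.00 Y0.00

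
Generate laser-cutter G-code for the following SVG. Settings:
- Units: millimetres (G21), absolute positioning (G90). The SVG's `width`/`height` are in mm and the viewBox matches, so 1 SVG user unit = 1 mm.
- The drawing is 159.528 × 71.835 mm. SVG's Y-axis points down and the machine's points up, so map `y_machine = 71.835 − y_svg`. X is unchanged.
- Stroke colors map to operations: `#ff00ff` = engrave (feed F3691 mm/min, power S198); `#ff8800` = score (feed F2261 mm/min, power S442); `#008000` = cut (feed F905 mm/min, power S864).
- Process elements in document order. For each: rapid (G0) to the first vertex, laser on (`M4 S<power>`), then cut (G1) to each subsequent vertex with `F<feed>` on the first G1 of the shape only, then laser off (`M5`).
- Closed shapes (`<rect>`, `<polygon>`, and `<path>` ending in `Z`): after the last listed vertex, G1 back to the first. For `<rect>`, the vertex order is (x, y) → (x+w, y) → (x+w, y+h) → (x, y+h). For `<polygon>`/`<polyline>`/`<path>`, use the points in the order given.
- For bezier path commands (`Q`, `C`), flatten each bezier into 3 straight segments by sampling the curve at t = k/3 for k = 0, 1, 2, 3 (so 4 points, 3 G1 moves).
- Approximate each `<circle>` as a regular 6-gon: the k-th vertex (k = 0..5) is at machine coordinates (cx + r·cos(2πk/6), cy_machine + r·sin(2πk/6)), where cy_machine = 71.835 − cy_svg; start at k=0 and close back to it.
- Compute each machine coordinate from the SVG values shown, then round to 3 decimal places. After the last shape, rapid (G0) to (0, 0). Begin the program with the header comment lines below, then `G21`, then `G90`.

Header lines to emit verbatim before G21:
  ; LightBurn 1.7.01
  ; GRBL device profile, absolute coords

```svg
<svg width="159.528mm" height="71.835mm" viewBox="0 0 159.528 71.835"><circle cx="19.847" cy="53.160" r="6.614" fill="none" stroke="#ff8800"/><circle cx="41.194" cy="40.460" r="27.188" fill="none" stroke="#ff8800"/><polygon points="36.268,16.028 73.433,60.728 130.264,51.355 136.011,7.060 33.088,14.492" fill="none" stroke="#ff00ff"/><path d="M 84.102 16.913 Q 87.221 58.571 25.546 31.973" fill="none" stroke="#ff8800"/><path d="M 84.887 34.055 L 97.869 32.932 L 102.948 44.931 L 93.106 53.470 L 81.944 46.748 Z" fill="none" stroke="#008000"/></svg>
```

Since the viewBox matches the mm dimensions, user units are millimetres directly. The only transform is the Y-flip y_m = 71.835 − y_svg.

Shape 1 is a circle drawn with `<circle>`. Its stroke #ff8800 means score at S442, F2261. After flipping Y the toolpath is (26.461,18.675) → (23.154,24.403) → (16.540,24.403) → (13.233,18.675) → (16.540,12.947) → (23.154,12.947) → (26.461,18.675), returning to the start.

Shape 2 is a circle drawn with `<circle>`. Its stroke #ff8800 means score at S442, F2261. After flipping Y the toolpath is (68.382,31.375) → (54.788,54.920) → (27.600,54.920) → (14.006,31.375) → (27.600,7.830) → (54.788,7.830) → (68.382,31.375), returning to the start.

Shape 3 is a closed polygon drawn with `<polygon>`. Its stroke #ff00ff means engrave at S198, F3691. After flipping Y the toolpath is (36.268,55.807) → (73.433,11.107) → (130.264,20.480) → (136.011,64.775) → (33.088,57.343) → (36.268,55.807), returning to the start.

Shape 4 is a quadratic bezier drawn with `<path>`. Its stroke #ff8800 means score at S442, F2261. After flipping Y the toolpath is (84.102,54.922) → (78.982,34.734) → (59.463,29.714) → (25.546,39.862).

Shape 5 is a regular polygon drawn with `<path>`. Its stroke #008000 means cut at S864, F905. After flipping Y the toolpath is (84.887,37.780) → (97.869,38.903) → (102.948,26.904) → (93.106,18.365) → (81.944,25.087) → (84.887,37.780), returning to the start.

; LightBurn 1.7.01
; GRBL device profile, absolute coords
G21
G90
G0 X26.461 Y18.675
M4 S442
G1 X23.154 Y24.403 F2261
G1 X16.540 Y24.403
G1 X13.233 Y18.675
G1 X16.540 Y12.947
G1 X23.154 Y12.947
G1 X26.461 Y18.675
M5
G0 X68.382 Y31.375
M4 S442
G1 X54.788 Y54.920 F2261
G1 X27.600 Y54.920
G1 X14.006 Y31.375
G1 X27.600 Y7.830
G1 X54.788 Y7.830
G1 X68.382 Y31.375
M5
G0 X36.268 Y55.807
M4 S198
G1 X73.433 Y11.107 F3691
G1 X130.264 Y20.480
G1 X136.011 Y64.775
G1 X33.088 Y57.343
G1 X36.268 Y55.807
M5
G0 X84.102 Y54.922
M4 S442
G1 X78.982 Y34.734 F2261
G1 X59.463 Y29.714
G1 X25.546 Y39.862
M5
G0 X84.887 Y37.780
M4 S864
G1 X97.869 Y38.903 F905
G1 X102.948 Y26.904
G1 X93.106 Y18.365
G1 X81.944 Y25.087
G1 X84.887 Y37.780
M5
G0 X0.000 Y0.000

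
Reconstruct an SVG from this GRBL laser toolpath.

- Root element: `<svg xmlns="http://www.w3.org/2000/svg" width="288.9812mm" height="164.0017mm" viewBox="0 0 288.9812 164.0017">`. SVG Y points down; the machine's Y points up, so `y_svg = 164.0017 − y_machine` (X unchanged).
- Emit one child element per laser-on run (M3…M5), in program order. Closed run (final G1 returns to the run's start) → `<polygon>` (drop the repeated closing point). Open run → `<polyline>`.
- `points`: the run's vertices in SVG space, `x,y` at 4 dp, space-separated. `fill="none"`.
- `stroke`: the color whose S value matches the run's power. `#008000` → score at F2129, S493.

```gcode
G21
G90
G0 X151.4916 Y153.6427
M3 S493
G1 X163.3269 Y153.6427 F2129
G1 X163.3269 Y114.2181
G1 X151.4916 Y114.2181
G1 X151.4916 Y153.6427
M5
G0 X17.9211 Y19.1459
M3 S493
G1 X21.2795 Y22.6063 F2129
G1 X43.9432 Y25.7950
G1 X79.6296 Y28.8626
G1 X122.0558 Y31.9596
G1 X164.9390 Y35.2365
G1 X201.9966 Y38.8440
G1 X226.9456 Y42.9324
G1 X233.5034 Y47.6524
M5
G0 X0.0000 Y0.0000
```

<svg xmlns="http://www.w3.org/2000/svg" width="288.9812mm" height="164.0017mm" viewBox="0 0 288.9812 164.0017">
  <polygon points="151.4916,10.3590 163.3269,10.3590 163.3269,49.7836 151.4916,49.7836" fill="none" stroke="#008000"/>
  <polyline points="17.9211,144.8558 21.2795,141.3954 43.9432,138.2067 79.6296,135.1391 122.0558,132.0421 164.9390,128.7652 201.9966,125.1577 226.9456,121.0693 233.5034,116.3493" fill="none" stroke="#008000"/>
</svg>

y_svg = 164.0017 − y_m. Every run uses S493, so all elements get stroke `#008000` (score).

[1] closed run; points: 151.4916,10.3590 163.3269,10.3590 163.3269,49.7836 151.4916,49.7836

[2] open run; points: 17.9211,144.8558 21.2795,141.3954 43.9432,138.2067 79.6296,135.1391 122.0558,132.0421 164.9390,128.7652 201.9966,125.1577 226.9456,121.0693 233.5034,116.3493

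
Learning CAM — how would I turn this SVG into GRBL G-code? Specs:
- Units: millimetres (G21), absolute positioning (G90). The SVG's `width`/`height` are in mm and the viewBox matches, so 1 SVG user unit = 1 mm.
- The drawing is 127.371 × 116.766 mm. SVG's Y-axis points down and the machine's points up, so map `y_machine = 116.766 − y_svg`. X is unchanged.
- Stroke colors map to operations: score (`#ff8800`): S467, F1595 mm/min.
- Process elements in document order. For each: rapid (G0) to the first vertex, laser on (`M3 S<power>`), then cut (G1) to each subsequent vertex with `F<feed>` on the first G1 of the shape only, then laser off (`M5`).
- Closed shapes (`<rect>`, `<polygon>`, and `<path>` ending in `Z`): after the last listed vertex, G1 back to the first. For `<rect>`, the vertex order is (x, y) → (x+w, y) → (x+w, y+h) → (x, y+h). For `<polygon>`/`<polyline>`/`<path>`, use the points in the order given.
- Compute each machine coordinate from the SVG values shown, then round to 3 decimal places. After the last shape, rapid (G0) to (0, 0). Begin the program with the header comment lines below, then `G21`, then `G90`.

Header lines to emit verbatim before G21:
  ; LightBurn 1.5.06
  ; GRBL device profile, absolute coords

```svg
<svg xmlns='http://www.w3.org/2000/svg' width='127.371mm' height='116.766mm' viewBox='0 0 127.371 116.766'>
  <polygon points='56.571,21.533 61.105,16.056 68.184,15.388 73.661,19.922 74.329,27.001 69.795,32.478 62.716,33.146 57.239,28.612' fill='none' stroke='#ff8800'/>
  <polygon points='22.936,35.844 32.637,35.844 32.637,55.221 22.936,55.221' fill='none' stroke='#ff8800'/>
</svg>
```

Since the viewBox matches the mm dimensions, user units are millimetres directly. The only transform is the Y-flip y_m = 116.766 − y_svg.

Shape 1 is a regular polygon drawn with `<polygon>`. Its stroke #ff8800 means score at S467, F1595. After flipping Y the toolpath is (56.571,95.233) → (61.105,100.710) → (68.184,101.378) → (73.661,96.844) → (74.329,89.765) → (69.795,84.288) → (62.716,83.620) → (57.239,88.154) → (56.571,95.233), returning to the start.

Shape 2 is a rectangle drawn with `<polygon>`. Its stroke #ff8800 means score at S467, F1595. After flipping Y the toolpath is (22.936,80.922) → (32.637,80.922) → (32.637,61.545) → (22.936,61.545) → (22.936,80.922), returning to the start.

; LightBurn 1.5.06
; GRBL device profile, absolute coords
G21
G90
G0 X56.571 Y95.233
M3 S467
G1 X61.105 Y100.710 F1595
G1 X68.184 Y101.378
G1 X73.661 Y96.844
G1 X74.329 Y89.765
G1 X69.795 Y84.288
G1 X62.716 Y83.620
G1 X57.239 Y88.154
G1 X56.571 Y95.233
M5
G0 X22.936 Y80.922
M3 S467
G1 X32.637 Y80.922 F1595
G1 X32.637 Y61.545
G1 X22.936 Y61.545
G1 X22.936 Y80.922
M5
G0 X0.000 Y0.000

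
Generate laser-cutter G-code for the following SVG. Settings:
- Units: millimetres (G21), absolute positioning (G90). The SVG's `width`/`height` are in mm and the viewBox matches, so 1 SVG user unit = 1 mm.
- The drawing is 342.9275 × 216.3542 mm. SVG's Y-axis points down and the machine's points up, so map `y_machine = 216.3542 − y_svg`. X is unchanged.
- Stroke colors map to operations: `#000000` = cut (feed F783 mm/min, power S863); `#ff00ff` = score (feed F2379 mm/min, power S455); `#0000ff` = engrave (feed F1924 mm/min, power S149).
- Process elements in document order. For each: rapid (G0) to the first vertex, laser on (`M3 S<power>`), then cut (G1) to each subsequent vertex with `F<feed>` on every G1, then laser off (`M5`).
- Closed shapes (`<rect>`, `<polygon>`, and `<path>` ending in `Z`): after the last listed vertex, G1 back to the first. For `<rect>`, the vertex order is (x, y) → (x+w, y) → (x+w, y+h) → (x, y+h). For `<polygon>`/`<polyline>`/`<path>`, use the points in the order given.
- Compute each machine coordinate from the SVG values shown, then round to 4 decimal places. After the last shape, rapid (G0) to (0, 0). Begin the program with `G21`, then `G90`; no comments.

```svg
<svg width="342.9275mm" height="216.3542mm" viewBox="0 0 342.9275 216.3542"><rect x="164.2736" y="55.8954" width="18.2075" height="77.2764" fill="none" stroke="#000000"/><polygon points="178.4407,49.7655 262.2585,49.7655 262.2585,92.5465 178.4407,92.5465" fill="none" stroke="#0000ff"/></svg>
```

viewBox `0 0 342.9275 216.3542` with mm width/height → 1 unit = 1 mm. Flip: y_m = 216.3542 − y_svg.

**Shape 1** — `<rect>` rectangle, stroke `#000000` → cut (S863, F783). Machine vertices: (164.2736,160.4588) → (182.4811,160.4588) → (182.4811,83.1824) → (164.2736,83.1824) → (164.2736,160.4588). Closed: final G1 returns to the first vertex.

**Shape 2** — `<polygon>` rectangle, stroke `#0000ff` → engrave (S149, F1924). Machine vertices: (178.4407,166.5887) → (262.2585,166.5887) → (262.2585,123.8077) → (178.4407,123.8077) → (178.4407,166.5887). Closed: final G1 returns to the first vertex.

G21
G90
G0 X164.2736 Y160.4588
M3 S863
G1 X182.4811 Y160.4588 F783
G1 X182.4811 Y83.1824 F783
G1 X164.2736 Y83.1824 F783
G1 X164.2736 Y160.4588 F783
M5
G0 X178.4407 Y166.5887
M3 S149
G1 X262.2585 Y166.5887 F1924
G1 X262.2585 Y123.8077 F1924
G1 X178.4407 Y123.8077 F1924
G1 X178.4407 Y166.5887 F1924
M5
G0 X0.0000 Y0.0000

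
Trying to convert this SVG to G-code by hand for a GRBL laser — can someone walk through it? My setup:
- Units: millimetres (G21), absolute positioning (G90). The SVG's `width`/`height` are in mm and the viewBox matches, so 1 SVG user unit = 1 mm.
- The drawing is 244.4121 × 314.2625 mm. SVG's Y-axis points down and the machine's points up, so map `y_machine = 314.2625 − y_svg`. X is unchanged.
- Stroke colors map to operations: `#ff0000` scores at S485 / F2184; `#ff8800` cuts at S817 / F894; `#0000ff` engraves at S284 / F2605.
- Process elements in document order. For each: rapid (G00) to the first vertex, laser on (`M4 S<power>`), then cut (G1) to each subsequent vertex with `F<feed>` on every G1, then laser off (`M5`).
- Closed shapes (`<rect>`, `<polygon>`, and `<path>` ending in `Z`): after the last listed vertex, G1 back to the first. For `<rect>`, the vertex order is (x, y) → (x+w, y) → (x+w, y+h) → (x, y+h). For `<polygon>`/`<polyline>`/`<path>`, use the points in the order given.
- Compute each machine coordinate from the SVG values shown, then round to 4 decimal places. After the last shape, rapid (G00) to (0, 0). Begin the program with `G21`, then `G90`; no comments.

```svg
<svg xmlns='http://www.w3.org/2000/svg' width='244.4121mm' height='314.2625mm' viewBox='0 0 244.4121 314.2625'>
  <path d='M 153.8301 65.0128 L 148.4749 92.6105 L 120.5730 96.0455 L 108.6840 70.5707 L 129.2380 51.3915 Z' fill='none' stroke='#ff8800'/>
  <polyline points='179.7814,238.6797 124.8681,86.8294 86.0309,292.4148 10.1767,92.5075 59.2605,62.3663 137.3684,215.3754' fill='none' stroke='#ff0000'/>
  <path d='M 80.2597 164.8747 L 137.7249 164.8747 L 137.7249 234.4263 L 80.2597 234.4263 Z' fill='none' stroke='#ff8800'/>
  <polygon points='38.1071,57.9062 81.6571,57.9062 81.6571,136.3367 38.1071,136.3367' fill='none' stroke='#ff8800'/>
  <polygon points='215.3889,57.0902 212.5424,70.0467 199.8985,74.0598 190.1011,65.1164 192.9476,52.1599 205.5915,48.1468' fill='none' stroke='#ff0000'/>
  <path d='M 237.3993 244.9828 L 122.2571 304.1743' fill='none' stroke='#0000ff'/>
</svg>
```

Since the viewBox matches the mm dimensions, user units are millimetres directly. The only transform is the Y-flip y_m = 314.2625 − y_svg.

Shape 1 is a regular polygon drawn with `<path>`. Its stroke #ff8800 means cut at S817, F894. After flipping Y the toolpath is (153.8301,249.2497) → (148.4749,221.6520) → (120.5730,218.2170) → (108.6840,243.6918) → (129.2380,262.8710) → (153.8301,249.2497), returning to the start.

Shape 2 is a open polyline drawn with `<polyline>`. Its stroke #ff0000 means score at S485, F2184. After flipping Y the toolpath is (179.7814,75.5828) → (124.8681,227.4331) → (86.0309,21.8477) → (10.1767,221.7550) → (59.2605,251.8962) → (137.3684,98.8871).

Shape 3 is a rectangle drawn with `<path>`. Its stroke #ff8800 means cut at S817, F894. After flipping Y the toolpath is (80.2597,149.3878) → (137.7249,149.3878) → (137.7249,79.8362) → (80.2597,79.8362) → (80.2597,149.3878), returning to the start.

Shape 4 is a rectangle drawn with `<polygon>`. Its stroke #ff8800 means cut at S817, F894. After flipping Y the toolpath is (38.1071,256.3563) → (81.6571,256.3563) → (81.6571,177.9258) → (38.1071,177.9258) → (38.1071,256.3563), returning to the start.

Shape 5 is a regular polygon drawn with `<polygon>`. Its stroke #ff0000 means score at S485, F2184. After flipping Y the toolpath is (215.3889,257.1723) → (212.5424,244.2158) → (199.8985,240.2027) → (190.1011,249.1461) → (192.9476,262.1026) → (205.5915,266.1157) → (215.3889,257.1723), returning to the start.

Shape 6 is a line segment drawn with `<path>`. Its stroke #0000ff means engrave at S284, F2605. After flipping Y the toolpath is (237.3993,69.2797) → (122.2571,10.0882).

G21
G90
G00 X153.8301 Y249.2497
M4 S817
G1 X148.4749 Y221.6520 F894
G1 X120.5730 Y218.2170 F894
G1 X108.6840 Y243.6918 F894
G1 X129.2380 Y262.8710 F894
G1 X153.8301 Y249.2497 F894
M5
G00 X179.7814 Y75.5828
M4 S485
G1 X124.8681 Y227.4331 F2184
G1 X86.0309 Y21.8477 F2184
G1 X10.1767 Y221.7550 F2184
G1 X59.2605 Y251.8962 F2184
G1 X137.3684 Y98.8871 F2184
M5
G00 X80.2597 Y149.3878
M4 S817
G1 X137.7249 Y149.3878 F894
G1 X137.7249 Y79.8362 F894
G1 X80.2597 Y79.8362 F894
G1 X80.2597 Y149.3878 F894
M5
G00 X38.1071 Y256.3563
M4 S817
G1 X81.6571 Y256.3563 F894
G1 X81.6571 Y177.9258 F894
G1 X38.1071 Y177.9258 F894
G1 X38.1071 Y256.3563 F894
M5
G00 X215.3889 Y257.1723
M4 S485
G1 X212.5424 Y244.2158 F2184
G1 X199.8985 Y240.2027 F2184
G1 X190.1011 Y249.1461 F2184
G1 X192.9476 Y262.1026 F2184
G1 X205.5915 Y266.1157 F2184
G1 X215.3889 Y257.1723 F2184
M5
G00 X237.3993 Y69.2797
M4 S284
G1 X122.2571 Y10.0882 F2605
M5
G00 X0.0000 Y0.0000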